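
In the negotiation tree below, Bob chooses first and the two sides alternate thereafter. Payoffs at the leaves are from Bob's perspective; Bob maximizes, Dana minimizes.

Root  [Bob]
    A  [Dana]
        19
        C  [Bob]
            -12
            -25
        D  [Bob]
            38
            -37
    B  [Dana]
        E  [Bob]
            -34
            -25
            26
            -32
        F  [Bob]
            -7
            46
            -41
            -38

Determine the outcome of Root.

C (Bob): max(-12, -25) = -12
D (Bob): max(38, -37) = 38
A (Dana): min(19, -12, 38) = -12
E (Bob): max(-34, -25, 26, -32) = 26
F (Bob): max(-7, 46, -41, -38) = 46
B (Dana): min(26, 46) = 26
Root (Bob): max(-12, 26) = 26

26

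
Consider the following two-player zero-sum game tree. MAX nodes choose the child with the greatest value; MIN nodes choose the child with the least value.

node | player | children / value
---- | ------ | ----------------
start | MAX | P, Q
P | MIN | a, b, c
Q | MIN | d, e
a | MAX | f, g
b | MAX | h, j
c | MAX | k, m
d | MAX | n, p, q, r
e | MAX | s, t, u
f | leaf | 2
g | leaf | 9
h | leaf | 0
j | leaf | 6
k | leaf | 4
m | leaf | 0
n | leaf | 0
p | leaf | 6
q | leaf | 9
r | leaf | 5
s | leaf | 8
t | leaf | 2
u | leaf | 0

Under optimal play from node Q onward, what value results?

8

d (MAX): max(0, 6, 9, 5) = 9
e (MAX): max(8, 2, 0) = 8
Q (MIN): min(9, 8) = 8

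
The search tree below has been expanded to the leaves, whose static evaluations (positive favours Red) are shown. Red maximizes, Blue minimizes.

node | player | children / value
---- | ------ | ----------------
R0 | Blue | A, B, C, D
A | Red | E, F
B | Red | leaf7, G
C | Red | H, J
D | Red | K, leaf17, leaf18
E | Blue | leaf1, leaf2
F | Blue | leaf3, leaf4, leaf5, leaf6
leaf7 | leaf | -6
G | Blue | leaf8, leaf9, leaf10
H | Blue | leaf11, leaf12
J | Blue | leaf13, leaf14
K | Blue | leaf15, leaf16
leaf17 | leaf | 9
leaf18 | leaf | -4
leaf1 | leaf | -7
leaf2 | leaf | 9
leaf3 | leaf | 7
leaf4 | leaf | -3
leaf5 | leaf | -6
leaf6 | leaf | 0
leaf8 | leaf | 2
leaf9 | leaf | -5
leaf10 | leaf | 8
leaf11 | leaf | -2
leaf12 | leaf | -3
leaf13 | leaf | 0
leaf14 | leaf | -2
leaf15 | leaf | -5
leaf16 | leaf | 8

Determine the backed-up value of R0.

-6

E (Blue): min(-7, 9) = -7
F (Blue): min(7, -3, -6, 0) = -6
A (Red): max(-7, -6) = -6
G (Blue): min(2, -5, 8) = -5
B (Red): max(-6, -5) = -5
H (Blue): min(-2, -3) = -3
J (Blue): min(0, -2) = -2
C (Red): max(-3, -2) = -2
K (Blue): min(-5, 8) = -5
D (Red): max(-5, 9, -4) = 9
R0 (Blue): min(-6, -5, -2, 9) = -6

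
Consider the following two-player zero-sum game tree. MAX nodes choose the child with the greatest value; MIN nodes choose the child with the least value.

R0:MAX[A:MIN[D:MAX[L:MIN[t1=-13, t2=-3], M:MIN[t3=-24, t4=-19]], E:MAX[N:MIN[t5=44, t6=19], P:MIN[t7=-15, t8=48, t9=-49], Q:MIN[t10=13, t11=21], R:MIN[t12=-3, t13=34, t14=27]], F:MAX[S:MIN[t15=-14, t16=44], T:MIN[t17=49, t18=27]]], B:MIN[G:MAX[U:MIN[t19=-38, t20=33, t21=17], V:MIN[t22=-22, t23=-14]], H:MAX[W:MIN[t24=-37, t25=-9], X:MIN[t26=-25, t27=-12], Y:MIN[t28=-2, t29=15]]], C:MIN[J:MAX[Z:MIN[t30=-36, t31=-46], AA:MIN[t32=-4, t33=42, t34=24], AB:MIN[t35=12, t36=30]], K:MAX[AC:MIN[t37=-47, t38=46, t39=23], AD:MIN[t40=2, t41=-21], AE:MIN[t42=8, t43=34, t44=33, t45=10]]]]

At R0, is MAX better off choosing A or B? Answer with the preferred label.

L (MIN): min(-13, -3) = -13
M (MIN): min(-24, -19) = -24
D (MAX): max(-13, -24) = -13
N (MIN): min(44, 19) = 19
P (MIN): min(-15, 48, -49) = -49
Q (MIN): min(13, 21) = 13
R (MIN): min(-3, 34, 27) = -3
E (MAX): max(19, -49, 13, -3) = 19
S (MIN): min(-14, 44) = -14
T (MIN): min(49, 27) = 27
F (MAX): max(-14, 27) = 27
A (MIN): min(-13, 19, 27) = -13
U (MIN): min(-38, 33, 17) = -38
V (MIN): min(-22, -14) = -22
G (MAX): max(-38, -22) = -22
W (MIN): min(-37, -9) = -37
X (MIN): min(-25, -12) = -25
Y (MIN): min(-2, 15) = -2
H (MAX): max(-37, -25, -2) = -2
B (MIN): min(-22, -2) = -22
MAX prefers the higher value; A=-13, B=-22. A is better since -13 > -22.

A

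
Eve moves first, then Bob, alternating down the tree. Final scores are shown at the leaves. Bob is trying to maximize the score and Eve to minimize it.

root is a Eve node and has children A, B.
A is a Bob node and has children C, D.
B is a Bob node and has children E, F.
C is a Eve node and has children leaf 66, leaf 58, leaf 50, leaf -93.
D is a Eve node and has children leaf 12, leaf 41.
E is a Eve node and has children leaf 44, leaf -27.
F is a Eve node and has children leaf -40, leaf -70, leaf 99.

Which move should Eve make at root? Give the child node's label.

B

C (Eve): min(66, 58, 50, -93) = -93
D (Eve): min(12, 41) = 12
A (Bob): max(-93, 12) = 12
E (Eve): min(44, -27) = -27
F (Eve): min(-40, -70, 99) = -70
B (Bob): max(-27, -70) = -27
root (Eve): min(12, -27) = -27
Eve at root wants the lowest of {A=12, B=-27}, so chooses B.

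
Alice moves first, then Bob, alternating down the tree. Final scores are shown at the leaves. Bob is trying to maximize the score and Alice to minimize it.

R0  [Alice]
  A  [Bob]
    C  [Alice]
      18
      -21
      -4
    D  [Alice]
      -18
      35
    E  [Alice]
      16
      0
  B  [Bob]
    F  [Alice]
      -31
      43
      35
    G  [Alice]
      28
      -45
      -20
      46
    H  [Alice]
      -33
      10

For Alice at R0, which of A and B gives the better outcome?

C (Alice): min(18, -21, -4) = -21
D (Alice): min(-18, 35) = -18
E (Alice): min(16, 0) = 0
A (Bob): max(-21, -18, 0) = 0
F (Alice): min(-31, 43, 35) = -31
G (Alice): min(28, -45, -20, 46) = -45
H (Alice): min(-33, 10) = -33
B (Bob): max(-31, -45, -33) = -31
Alice prefers the lower value; A=0, B=-31. B is better since -31 < 0.

B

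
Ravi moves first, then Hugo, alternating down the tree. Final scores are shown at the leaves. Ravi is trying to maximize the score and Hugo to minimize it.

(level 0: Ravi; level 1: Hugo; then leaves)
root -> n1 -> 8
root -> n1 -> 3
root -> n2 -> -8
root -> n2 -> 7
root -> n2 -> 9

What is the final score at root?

3

n1 (Hugo): min(8, 3) = 3
n2 (Hugo): min(-8, 7, 9) = -8
root (Ravi): max(3, -8) = 3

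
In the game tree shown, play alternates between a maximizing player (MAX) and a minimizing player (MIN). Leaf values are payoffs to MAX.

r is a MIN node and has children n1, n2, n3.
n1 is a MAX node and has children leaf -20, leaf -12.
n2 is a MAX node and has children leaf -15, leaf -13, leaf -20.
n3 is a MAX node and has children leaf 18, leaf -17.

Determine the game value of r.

n1 (MAX): max(-20, -12) = -12
n2 (MAX): max(-15, -13, -20) = -13
n3 (MAX): max(18, -17) = 18
r (MIN): min(-12, -13, 18) = -13

-13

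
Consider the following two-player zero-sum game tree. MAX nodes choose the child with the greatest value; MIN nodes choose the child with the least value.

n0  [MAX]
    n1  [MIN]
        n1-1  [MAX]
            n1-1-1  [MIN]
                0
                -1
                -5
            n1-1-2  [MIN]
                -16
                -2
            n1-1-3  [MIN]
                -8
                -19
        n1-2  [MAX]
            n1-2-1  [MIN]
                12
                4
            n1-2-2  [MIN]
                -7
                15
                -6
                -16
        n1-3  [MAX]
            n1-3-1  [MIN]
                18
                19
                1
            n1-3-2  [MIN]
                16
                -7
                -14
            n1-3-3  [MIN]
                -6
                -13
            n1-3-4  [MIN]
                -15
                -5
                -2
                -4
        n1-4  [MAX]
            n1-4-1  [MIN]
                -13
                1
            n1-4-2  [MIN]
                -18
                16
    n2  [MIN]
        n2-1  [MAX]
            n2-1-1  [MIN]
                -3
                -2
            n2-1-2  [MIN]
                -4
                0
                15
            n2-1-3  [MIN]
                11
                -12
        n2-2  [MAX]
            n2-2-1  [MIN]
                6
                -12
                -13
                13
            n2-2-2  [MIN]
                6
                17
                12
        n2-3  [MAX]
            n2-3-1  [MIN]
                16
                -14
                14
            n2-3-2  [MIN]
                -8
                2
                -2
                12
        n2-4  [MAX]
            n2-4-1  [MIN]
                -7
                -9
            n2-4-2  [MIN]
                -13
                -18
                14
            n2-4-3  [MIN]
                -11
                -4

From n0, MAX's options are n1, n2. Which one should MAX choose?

n1-1-1 (MIN): min(0, -1, -5) = -5
n1-1-2 (MIN): min(-16, -2) = -16
n1-1-3 (MIN): min(-8, -19) = -19
n1-1 (MAX): max(-5, -16, -19) = -5
n1-2-1 (MIN): min(12, 4) = 4
n1-2-2 (MIN): min(-7, 15, -6, -16) = -16
n1-2 (MAX): max(4, -16) = 4
n1-3-1 (MIN): min(18, 19, 1) = 1
n1-3-2 (MIN): min(16, -7, -14) = -14
n1-3-3 (MIN): min(-6, -13) = -13
n1-3-4 (MIN): min(-15, -5, -2, -4) = -15
n1-3 (MAX): max(1, -14, -13, -15) = 1
n1-4-1 (MIN): min(-13, 1) = -13
n1-4-2 (MIN): min(-18, 16) = -18
n1-4 (MAX): max(-13, -18) = -13
n1 (MIN): min(-5, 4, 1, -13) = -13
n2-1-1 (MIN): min(-3, -2) = -3
n2-1-2 (MIN): min(-4, 0, 15) = -4
n2-1-3 (MIN): min(11, -12) = -12
n2-1 (MAX): max(-3, -4, -12) = -3
n2-2-1 (MIN): min(6, -12, -13, 13) = -13
n2-2-2 (MIN): min(6, 17, 12) = 6
n2-2 (MAX): max(-13, 6) = 6
n2-3-1 (MIN): min(16, -14, 14) = -14
n2-3-2 (MIN): min(-8, 2, -2, 12) = -8
n2-3 (MAX): max(-14, -8) = -8
n2-4-1 (MIN): min(-7, -9) = -9
n2-4-2 (MIN): min(-13, -18, 14) = -18
n2-4-3 (MIN): min(-11, -4) = -11
n2-4 (MAX): max(-9, -18, -11) = -9
n2 (MIN): min(-3, 6, -8, -9) = -9
n0 (MAX): max(-13, -9) = -9
MAX at n0 wants the highest of {n1=-13, n2=-9}, so chooses n2.

n2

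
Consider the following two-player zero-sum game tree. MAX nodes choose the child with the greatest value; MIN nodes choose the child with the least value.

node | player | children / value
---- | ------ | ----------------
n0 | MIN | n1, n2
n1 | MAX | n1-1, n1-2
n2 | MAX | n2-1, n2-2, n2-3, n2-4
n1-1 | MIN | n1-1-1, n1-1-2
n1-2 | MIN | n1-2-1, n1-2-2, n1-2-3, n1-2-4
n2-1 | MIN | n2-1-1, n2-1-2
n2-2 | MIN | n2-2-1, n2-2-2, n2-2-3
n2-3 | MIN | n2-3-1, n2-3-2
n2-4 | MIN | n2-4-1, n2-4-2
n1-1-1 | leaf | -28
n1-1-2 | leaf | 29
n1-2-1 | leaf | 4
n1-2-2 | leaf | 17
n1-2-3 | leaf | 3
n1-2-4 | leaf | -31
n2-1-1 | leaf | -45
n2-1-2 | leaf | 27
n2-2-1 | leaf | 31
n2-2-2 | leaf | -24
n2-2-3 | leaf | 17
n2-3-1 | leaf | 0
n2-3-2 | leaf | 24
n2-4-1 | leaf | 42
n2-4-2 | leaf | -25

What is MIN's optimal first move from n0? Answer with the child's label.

n1-1 (MIN): min(-28, 29) = -28
n1-2 (MIN): min(4, 17, 3, -31) = -31
n1 (MAX): max(-28, -31) = -28
n2-1 (MIN): min(-45, 27) = -45
n2-2 (MIN): min(31, -24, 17) = -24
n2-3 (MIN): min(0, 24) = 0
n2-4 (MIN): min(42, -25) = -25
n2 (MAX): max(-45, -24, 0, -25) = 0
n0 (MIN): min(-28, 0) = -28
MIN at n0 wants the lowest of {n1=-28, n2=0}, so chooses n1.

n1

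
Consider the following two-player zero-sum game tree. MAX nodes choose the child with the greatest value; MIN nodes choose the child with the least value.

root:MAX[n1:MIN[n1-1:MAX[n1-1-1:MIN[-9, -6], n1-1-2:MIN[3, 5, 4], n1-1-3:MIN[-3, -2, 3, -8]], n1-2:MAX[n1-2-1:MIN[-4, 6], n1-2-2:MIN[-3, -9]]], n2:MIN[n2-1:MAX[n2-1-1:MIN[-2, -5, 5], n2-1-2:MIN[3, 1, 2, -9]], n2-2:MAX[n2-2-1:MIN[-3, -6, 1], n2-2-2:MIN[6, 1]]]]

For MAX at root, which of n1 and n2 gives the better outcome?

n1-1-1 (MIN): min(-9, -6) = -9
n1-1-2 (MIN): min(3, 5, 4) = 3
n1-1-3 (MIN): min(-3, -2, 3, -8) = -8
n1-1 (MAX): max(-9, 3, -8) = 3
n1-2-1 (MIN): min(-4, 6) = -4
n1-2-2 (MIN): min(-3, -9) = -9
n1-2 (MAX): max(-4, -9) = -4
n1 (MIN): min(3, -4) = -4
n2-1-1 (MIN): min(-2, -5, 5) = -5
n2-1-2 (MIN): min(3, 1, 2, -9) = -9
n2-1 (MAX): max(-5, -9) = -5
n2-2-1 (MIN): min(-3, -6, 1) = -6
n2-2-2 (MIN): min(6, 1) = 1
n2-2 (MAX): max(-6, 1) = 1
n2 (MIN): min(-5, 1) = -5
MAX prefers the higher value; n1=-4, n2=-5. n1 is better since -4 > -5.

n1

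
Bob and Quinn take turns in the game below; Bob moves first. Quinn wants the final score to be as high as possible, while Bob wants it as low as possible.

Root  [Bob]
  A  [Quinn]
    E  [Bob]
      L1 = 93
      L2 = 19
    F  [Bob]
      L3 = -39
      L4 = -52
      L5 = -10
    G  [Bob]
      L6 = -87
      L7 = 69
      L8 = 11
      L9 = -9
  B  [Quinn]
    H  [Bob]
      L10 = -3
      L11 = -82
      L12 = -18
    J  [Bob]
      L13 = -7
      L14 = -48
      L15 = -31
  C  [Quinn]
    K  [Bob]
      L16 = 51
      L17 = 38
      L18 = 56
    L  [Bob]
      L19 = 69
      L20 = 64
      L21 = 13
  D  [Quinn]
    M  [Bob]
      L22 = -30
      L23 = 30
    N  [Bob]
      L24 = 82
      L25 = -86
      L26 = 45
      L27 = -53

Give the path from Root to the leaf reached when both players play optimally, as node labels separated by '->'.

E (Bob): min(93, 19) = 19
F (Bob): min(-39, -52, -10) = -52
G (Bob): min(-87, 69, 11, -9) = -87
A (Quinn): max(19, -52, -87) = 19
H (Bob): min(-3, -82, -18) = -82
J (Bob): min(-7, -48, -31) = -48
B (Quinn): max(-82, -48) = -48
K (Bob): min(51, 38, 56) = 38
L (Bob): min(69, 64, 13) = 13
C (Quinn): max(38, 13) = 38
M (Bob): min(-30, 30) = -30
N (Bob): min(82, -86, 45, -53) = -86
D (Quinn): max(-30, -86) = -30
Root (Bob): min(19, -48, 38, -30) = -48
At Root, Bob picks B (lowest: -48).
At B, Quinn picks J (highest: -48).
At J, Bob picks L14 (lowest: -48).
Terminal value -48.

Root -> B -> J -> L14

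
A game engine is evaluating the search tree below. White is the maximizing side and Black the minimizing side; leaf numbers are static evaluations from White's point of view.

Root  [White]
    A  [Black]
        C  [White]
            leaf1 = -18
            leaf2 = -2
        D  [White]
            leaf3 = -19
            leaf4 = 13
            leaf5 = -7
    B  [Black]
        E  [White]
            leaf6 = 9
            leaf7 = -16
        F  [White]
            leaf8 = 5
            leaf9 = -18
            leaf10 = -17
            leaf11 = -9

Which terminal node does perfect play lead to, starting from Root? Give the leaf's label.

leaf8

C (White): max(-18, -2) = -2
D (White): max(-19, 13, -7) = 13
A (Black): min(-2, 13) = -2
E (White): max(9, -16) = 9
F (White): max(5, -18, -17, -9) = 5
B (Black): min(9, 5) = 5
Root (White): max(-2, 5) = 5
At Root, White picks B (highest: 5).
At B, Black picks F (lowest: 5).
At F, White picks leaf8 (highest: 5).
Terminal value 5.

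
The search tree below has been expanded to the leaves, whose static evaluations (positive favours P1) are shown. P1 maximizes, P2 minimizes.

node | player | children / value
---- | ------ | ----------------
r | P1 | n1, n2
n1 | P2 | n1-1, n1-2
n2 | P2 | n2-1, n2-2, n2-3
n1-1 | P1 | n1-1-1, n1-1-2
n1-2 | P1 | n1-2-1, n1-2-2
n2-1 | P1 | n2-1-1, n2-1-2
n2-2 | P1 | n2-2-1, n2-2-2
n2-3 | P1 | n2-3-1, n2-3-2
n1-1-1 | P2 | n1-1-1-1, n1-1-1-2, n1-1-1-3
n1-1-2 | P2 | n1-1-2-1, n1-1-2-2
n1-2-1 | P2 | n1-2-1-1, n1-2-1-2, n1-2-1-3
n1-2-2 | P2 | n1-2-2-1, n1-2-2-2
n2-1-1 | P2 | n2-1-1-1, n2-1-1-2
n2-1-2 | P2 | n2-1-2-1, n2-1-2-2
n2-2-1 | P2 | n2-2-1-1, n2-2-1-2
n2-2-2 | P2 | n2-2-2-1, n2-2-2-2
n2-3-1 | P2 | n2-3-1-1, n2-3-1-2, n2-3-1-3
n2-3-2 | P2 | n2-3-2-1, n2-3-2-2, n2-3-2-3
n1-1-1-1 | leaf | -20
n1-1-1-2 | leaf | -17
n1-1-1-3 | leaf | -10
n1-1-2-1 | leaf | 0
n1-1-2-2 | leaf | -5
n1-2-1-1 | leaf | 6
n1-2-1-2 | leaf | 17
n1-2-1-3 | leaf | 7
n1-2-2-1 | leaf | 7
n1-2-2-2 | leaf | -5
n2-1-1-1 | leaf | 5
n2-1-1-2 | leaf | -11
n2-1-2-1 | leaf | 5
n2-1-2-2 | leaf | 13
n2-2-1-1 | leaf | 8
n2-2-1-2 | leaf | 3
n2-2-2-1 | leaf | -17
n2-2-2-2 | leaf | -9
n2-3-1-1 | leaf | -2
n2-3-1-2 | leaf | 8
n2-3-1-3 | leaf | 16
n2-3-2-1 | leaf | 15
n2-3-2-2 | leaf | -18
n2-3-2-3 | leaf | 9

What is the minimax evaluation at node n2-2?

n2-2-1 (P2): min(8, 3) = 3
n2-2-2 (P2): min(-17, -9) = -17
n2-2 (P1): max(3, -17) = 3

3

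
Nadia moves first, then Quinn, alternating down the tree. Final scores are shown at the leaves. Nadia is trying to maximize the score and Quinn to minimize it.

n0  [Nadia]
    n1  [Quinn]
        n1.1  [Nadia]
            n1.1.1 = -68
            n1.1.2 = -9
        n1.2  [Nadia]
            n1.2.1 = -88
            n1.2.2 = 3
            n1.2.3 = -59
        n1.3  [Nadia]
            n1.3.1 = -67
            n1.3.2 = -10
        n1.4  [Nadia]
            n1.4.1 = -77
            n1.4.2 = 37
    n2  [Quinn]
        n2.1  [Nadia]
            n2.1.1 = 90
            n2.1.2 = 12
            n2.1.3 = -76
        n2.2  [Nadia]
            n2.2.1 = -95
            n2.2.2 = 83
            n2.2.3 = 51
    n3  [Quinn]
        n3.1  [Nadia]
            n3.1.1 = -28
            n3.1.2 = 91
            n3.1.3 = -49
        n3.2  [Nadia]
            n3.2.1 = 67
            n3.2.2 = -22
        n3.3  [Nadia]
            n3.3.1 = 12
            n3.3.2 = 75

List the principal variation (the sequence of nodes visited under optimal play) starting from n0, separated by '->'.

n0 -> n2 -> n2.2 -> n2.2.2

n1.1 (Nadia): max(-68, -9) = -9
n1.2 (Nadia): max(-88, 3, -59) = 3
n1.3 (Nadia): max(-67, -10) = -10
n1.4 (Nadia): max(-77, 37) = 37
n1 (Quinn): min(-9, 3, -10, 37) = -10
n2.1 (Nadia): max(90, 12, -76) = 90
n2.2 (Nadia): max(-95, 83, 51) = 83
n2 (Quinn): min(90, 83) = 83
n3.1 (Nadia): max(-28, 91, -49) = 91
n3.2 (Nadia): max(67, -22) = 67
n3.3 (Nadia): max(12, 75) = 75
n3 (Quinn): min(91, 67, 75) = 67
n0 (Nadia): max(-10, 83, 67) = 83
At n0, Nadia picks n2 (highest: 83).
At n2, Quinn picks n2.2 (lowest: 83).
At n2.2, Nadia picks n2.2.2 (highest: 83).
Terminal value 83.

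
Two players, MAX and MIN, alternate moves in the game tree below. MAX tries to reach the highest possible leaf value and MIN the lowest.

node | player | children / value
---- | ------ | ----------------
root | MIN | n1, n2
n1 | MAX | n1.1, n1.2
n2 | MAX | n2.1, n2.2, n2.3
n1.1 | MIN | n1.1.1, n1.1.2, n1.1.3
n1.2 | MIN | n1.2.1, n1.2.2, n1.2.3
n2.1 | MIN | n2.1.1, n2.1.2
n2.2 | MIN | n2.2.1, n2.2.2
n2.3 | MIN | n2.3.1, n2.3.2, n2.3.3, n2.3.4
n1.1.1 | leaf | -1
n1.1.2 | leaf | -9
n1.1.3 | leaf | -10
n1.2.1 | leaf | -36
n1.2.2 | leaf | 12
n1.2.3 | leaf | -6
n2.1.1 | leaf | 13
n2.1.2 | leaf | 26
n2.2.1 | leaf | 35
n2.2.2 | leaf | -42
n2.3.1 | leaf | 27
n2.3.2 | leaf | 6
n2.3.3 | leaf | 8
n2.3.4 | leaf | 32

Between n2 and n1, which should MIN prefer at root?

n2.1 (MIN): min(13, 26) = 13
n2.2 (MIN): min(35, -42) = -42
n2.3 (MIN): min(27, 6, 8, 32) = 6
n2 (MAX): max(13, -42, 6) = 13
n1.1 (MIN): min(-1, -9, -10) = -10
n1.2 (MIN): min(-36, 12, -6) = -36
n1 (MAX): max(-10, -36) = -10
MIN prefers the lower value; n2=13, n1=-10. n1 is better since -10 < 13.

n1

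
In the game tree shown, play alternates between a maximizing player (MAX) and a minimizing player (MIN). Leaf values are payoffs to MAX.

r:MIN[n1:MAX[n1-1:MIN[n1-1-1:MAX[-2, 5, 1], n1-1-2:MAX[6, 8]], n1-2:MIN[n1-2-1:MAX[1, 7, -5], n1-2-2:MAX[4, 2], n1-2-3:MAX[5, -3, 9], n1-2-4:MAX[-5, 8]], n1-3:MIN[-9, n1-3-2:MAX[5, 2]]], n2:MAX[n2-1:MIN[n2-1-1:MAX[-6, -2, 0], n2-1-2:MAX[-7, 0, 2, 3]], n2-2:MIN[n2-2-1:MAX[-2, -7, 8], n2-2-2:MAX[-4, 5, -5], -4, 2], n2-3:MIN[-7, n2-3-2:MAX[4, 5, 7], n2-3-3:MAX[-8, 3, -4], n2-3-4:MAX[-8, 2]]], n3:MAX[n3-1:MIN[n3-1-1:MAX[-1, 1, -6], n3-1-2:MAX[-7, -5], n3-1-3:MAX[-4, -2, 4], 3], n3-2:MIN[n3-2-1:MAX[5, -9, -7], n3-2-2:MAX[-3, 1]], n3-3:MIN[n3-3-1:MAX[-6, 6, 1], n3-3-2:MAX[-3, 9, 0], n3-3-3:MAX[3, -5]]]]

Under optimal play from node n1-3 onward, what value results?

-9

n1-3-2 (MAX): max(5, 2) = 5
n1-3 (MIN): min(-9, 5) = -9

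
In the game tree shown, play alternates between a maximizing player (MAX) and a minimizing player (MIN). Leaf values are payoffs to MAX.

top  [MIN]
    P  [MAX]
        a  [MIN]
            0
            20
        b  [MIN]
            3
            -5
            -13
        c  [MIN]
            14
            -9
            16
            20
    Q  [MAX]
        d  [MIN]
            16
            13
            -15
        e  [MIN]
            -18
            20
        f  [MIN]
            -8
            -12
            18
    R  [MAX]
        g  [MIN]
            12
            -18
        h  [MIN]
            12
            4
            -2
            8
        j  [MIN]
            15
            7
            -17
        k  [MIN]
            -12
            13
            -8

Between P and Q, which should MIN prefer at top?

Q

a (MIN): min(0, 20) = 0
b (MIN): min(3, -5, -13) = -13
c (MIN): min(14, -9, 16, 20) = -9
P (MAX): max(0, -13, -9) = 0
d (MIN): min(16, 13, -15) = -15
e (MIN): min(-18, 20) = -18
f (MIN): min(-8, -12, 18) = -12
Q (MAX): max(-15, -18, -12) = -12
MIN prefers the lower value; P=0, Q=-12. Q is better since -12 < 0.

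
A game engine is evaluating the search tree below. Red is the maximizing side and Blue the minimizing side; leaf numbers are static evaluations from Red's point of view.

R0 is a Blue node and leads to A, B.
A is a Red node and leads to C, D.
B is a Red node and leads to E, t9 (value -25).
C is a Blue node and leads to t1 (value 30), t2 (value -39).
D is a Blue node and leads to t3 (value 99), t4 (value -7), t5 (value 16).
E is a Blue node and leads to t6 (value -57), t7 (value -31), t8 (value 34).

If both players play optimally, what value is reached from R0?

-25

C (Blue): min(30, -39) = -39
D (Blue): min(99, -7, 16) = -7
A (Red): max(-39, -7) = -7
E (Blue): min(-57, -31, 34) = -57
B (Red): max(-57, -25) = -25
R0 (Blue): min(-7, -25) = -25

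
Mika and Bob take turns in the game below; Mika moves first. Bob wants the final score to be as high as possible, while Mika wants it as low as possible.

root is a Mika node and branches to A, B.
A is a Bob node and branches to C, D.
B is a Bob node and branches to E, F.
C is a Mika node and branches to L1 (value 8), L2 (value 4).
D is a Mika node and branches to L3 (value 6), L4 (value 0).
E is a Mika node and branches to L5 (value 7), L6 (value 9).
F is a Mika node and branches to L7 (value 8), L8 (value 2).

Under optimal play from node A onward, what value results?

C (Mika): min(8, 4) = 4
D (Mika): min(6, 0) = 0
A (Bob): max(4, 0) = 4

4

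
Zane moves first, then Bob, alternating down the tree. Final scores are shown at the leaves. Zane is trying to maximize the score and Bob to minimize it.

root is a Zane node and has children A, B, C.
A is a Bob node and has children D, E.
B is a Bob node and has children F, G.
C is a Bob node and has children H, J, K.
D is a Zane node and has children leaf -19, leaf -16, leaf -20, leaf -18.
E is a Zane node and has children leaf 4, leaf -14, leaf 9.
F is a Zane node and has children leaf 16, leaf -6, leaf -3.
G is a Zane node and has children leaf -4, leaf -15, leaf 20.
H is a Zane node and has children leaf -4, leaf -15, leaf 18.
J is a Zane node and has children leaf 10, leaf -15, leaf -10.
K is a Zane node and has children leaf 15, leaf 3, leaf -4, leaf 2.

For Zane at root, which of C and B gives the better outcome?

H (Zane): max(-4, -15, 18) = 18
J (Zane): max(10, -15, -10) = 10
K (Zane): max(15, 3, -4, 2) = 15
C (Bob): min(18, 10, 15) = 10
F (Zane): max(16, -6, -3) = 16
G (Zane): max(-4, -15, 20) = 20
B (Bob): min(16, 20) = 16
Zane prefers the higher value; C=10, B=16. B is better since 16 > 10.

B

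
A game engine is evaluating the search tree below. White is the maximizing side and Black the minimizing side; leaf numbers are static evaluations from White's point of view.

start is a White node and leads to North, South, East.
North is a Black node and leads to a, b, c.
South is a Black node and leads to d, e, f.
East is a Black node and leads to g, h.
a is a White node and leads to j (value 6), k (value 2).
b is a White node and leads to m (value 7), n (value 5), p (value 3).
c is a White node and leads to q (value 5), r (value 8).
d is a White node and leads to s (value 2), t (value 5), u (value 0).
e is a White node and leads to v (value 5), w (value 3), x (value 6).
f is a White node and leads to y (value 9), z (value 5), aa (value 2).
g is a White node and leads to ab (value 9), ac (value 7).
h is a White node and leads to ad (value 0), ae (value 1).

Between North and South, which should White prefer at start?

a (White): max(6, 2) = 6
b (White): max(7, 5, 3) = 7
c (White): max(5, 8) = 8
North (Black): min(6, 7, 8) = 6
d (White): max(2, 5, 0) = 5
e (White): max(5, 3, 6) = 6
f (White): max(9, 5, 2) = 9
South (Black): min(5, 6, 9) = 5
White prefers the higher value; North=6, South=5. North is better since 6 > 5.

North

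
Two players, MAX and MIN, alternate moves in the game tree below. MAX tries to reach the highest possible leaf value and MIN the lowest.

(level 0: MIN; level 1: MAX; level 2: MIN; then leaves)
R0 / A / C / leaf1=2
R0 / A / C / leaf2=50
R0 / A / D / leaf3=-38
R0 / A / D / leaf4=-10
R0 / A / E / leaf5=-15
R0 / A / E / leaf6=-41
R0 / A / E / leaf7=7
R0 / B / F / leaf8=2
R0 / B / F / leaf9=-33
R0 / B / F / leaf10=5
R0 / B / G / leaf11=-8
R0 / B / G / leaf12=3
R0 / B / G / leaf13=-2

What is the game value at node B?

F (MIN): min(2, -33, 5) = -33
G (MIN): min(-8, 3, -2) = -8
B (MAX): max(-33, -8) = -8

-8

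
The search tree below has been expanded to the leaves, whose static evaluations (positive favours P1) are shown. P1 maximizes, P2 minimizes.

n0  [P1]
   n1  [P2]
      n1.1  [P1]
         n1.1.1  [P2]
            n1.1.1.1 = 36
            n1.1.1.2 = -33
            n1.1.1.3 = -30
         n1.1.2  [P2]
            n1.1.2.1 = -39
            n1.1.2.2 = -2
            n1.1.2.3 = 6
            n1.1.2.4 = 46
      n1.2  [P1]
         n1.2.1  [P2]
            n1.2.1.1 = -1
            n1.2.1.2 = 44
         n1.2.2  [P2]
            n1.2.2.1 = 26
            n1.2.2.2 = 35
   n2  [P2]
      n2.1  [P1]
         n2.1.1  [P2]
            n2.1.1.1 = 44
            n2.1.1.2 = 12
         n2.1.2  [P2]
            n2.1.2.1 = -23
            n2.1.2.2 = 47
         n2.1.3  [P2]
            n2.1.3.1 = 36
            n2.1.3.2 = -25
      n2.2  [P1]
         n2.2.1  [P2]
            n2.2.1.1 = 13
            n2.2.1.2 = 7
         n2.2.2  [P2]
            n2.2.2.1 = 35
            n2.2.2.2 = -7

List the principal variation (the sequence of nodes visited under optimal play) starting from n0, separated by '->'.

n1.1.1 (P2): min(36, -33, -30) = -33
n1.1.2 (P2): min(-39, -2, 6, 46) = -39
n1.1 (P1): max(-33, -39) = -33
n1.2.1 (P2): min(-1, 44) = -1
n1.2.2 (P2): min(26, 35) = 26
n1.2 (P1): max(-1, 26) = 26
n1 (P2): min(-33, 26) = -33
n2.1.1 (P2): min(44, 12) = 12
n2.1.2 (P2): min(-23, 47) = -23
n2.1.3 (P2): min(36, -25) = -25
n2.1 (P1): max(12, -23, -25) = 12
n2.2.1 (P2): min(13, 7) = 7
n2.2.2 (P2): min(35, -7) = -7
n2.2 (P1): max(7, -7) = 7
n2 (P2): min(12, 7) = 7
n0 (P1): max(-33, 7) = 7
At n0, P1 picks n2 (highest: 7).
At n2, P2 picks n2.2 (lowest: 7).
At n2.2, P1 picks n2.2.1 (highest: 7).
At n2.2.1, P2 picks n2.2.1.2 (lowest: 7).
Terminal value 7.

n0 -> n2 -> n2.2 -> n2.2.1 -> n2.2.1.2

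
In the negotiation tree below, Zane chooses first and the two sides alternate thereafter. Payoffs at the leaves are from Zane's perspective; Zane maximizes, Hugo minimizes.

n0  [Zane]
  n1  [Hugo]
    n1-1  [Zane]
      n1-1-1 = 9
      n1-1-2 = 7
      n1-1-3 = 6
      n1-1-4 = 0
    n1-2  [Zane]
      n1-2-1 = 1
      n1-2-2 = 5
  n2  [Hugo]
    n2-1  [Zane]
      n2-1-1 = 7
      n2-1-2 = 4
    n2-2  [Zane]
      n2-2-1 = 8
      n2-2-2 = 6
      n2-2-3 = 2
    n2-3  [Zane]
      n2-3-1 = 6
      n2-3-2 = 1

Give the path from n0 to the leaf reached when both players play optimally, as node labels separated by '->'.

n0 -> n2 -> n2-3 -> n2-3-1

n1-1 (Zane): max(9, 7, 6, 0) = 9
n1-2 (Zane): max(1, 5) = 5
n1 (Hugo): min(9, 5) = 5
n2-1 (Zane): max(7, 4) = 7
n2-2 (Zane): max(8, 6, 2) = 8
n2-3 (Zane): max(6, 1) = 6
n2 (Hugo): min(7, 8, 6) = 6
n0 (Zane): max(5, 6) = 6
At n0, Zane picks n2 (highest: 6).
At n2, Hugo picks n2-3 (lowest: 6).
At n2-3, Zane picks n2-3-1 (highest: 6).
Terminal value 6.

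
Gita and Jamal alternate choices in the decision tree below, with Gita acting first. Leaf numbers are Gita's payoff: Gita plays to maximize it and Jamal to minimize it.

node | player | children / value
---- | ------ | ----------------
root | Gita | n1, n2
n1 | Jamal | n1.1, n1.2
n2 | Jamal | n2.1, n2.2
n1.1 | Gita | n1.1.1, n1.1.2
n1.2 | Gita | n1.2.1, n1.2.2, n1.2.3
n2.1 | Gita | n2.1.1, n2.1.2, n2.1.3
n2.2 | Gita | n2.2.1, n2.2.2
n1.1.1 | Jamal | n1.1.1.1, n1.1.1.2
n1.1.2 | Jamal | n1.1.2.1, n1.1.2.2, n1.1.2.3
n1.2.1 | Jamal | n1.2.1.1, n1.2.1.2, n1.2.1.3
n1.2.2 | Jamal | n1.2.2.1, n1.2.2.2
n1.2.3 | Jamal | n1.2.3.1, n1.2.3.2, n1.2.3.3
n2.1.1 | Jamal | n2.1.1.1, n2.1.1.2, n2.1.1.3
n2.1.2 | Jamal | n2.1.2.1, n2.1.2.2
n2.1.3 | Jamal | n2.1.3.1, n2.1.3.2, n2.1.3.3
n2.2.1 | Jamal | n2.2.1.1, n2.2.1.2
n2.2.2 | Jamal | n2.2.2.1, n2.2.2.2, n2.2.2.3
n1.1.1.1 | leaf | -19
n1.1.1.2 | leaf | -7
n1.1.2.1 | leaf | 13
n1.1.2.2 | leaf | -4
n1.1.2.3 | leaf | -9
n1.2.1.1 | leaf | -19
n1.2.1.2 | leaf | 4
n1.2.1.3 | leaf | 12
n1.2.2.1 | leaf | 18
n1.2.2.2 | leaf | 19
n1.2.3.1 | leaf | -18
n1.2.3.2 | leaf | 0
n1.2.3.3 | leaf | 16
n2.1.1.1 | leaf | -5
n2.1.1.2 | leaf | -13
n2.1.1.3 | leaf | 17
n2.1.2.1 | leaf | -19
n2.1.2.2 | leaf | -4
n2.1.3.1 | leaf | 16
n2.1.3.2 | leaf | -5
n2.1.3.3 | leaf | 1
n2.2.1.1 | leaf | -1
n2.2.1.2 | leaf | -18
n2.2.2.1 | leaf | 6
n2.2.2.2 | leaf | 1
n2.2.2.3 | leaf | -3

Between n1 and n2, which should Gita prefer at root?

n2

n1.1.1 (Jamal): min(-19, -7) = -19
n1.1.2 (Jamal): min(13, -4, -9) = -9
n1.1 (Gita): max(-19, -9) = -9
n1.2.1 (Jamal): min(-19, 4, 12) = -19
n1.2.2 (Jamal): min(18, 19) = 18
n1.2.3 (Jamal): min(-18, 0, 16) = -18
n1.2 (Gita): max(-19, 18, -18) = 18
n1 (Jamal): min(-9, 18) = -9
n2.1.1 (Jamal): min(-5, -13, 17) = -13
n2.1.2 (Jamal): min(-19, -4) = -19
n2.1.3 (Jamal): min(16, -5, 1) = -5
n2.1 (Gita): max(-13, -19, -5) = -5
n2.2.1 (Jamal): min(-1, -18) = -18
n2.2.2 (Jamal): min(6, 1, -3) = -3
n2.2 (Gita): max(-18, -3) = -3
n2 (Jamal): min(-5, -3) = -5
Gita prefers the higher value; n1=-9, n2=-5. n2 is better since -5 > -9.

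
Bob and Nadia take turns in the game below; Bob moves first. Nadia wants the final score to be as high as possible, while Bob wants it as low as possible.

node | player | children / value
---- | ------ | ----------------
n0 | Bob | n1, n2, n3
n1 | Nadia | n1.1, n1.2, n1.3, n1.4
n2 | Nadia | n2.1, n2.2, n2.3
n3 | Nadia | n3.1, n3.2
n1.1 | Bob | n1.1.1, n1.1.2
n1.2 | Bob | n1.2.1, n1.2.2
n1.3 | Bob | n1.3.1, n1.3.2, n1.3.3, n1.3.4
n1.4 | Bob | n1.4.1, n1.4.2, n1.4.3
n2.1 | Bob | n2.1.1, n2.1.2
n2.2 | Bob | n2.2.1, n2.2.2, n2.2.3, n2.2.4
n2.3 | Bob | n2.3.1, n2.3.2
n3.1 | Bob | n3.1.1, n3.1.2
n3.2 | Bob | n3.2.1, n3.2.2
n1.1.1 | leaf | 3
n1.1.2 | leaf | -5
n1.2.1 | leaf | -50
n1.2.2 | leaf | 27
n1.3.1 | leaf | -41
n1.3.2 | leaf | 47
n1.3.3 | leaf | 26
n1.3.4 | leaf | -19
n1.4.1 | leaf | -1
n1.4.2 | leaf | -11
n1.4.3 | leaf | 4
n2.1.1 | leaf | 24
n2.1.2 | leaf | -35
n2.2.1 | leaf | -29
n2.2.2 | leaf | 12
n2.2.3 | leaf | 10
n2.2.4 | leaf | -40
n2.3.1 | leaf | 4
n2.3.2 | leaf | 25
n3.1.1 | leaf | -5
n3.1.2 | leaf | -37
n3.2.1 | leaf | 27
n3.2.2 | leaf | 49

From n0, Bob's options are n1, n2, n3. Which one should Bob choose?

n1

n1.1 (Bob): min(3, -5) = -5
n1.2 (Bob): min(-50, 27) = -50
n1.3 (Bob): min(-41, 47, 26, -19) = -41
n1.4 (Bob): min(-1, -11, 4) = -11
n1 (Nadia): max(-5, -50, -41, -11) = -5
n2.1 (Bob): min(24, -35) = -35
n2.2 (Bob): min(-29, 12, 10, -40) = -40
n2.3 (Bob): min(4, 25) = 4
n2 (Nadia): max(-35, -40, 4) = 4
n3.1 (Bob): min(-5, -37) = -37
n3.2 (Bob): min(27, 49) = 27
n3 (Nadia): max(-37, 27) = 27
n0 (Bob): min(-5, 4, 27) = -5
Bob at n0 wants the lowest of {n1=-5, n2=4, n3=27}, so chooses n1.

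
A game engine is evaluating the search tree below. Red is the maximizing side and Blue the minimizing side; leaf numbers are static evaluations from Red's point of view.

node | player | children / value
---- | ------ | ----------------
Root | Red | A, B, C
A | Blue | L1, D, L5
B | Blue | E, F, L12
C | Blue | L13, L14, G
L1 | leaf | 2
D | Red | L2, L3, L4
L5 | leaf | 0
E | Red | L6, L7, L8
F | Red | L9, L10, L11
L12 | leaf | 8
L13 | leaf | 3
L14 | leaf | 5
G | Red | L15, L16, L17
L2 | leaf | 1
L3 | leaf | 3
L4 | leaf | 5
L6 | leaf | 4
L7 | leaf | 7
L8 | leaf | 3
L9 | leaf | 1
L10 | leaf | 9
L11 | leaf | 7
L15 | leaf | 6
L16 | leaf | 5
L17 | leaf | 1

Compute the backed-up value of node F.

F (Red): max(1, 9, 7) = 9

9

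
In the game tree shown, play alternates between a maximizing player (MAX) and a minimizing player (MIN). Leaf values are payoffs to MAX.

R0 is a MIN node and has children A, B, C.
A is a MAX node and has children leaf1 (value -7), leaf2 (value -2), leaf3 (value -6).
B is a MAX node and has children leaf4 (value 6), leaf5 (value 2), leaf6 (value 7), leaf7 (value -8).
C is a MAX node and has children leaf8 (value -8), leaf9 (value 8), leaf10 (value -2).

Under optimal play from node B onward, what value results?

7

B (MAX): max(6, 2, 7, -8) = 7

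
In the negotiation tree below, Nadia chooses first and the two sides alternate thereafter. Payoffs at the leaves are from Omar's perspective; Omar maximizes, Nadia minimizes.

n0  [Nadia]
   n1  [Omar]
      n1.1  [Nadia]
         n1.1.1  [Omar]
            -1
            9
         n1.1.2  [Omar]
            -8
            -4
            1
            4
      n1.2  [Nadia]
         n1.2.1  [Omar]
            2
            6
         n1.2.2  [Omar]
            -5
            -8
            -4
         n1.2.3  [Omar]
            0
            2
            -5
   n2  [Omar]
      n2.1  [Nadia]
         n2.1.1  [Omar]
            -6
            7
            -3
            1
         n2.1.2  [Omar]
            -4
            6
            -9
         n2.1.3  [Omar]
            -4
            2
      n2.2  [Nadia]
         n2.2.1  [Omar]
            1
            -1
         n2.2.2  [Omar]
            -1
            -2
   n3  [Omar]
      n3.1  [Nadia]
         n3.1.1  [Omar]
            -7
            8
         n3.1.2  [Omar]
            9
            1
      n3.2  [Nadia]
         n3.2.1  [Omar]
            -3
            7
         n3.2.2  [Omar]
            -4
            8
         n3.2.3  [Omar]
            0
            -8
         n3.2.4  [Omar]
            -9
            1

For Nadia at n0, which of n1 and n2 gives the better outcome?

n2

n1.1.1 (Omar): max(-1, 9) = 9
n1.1.2 (Omar): max(-8, -4, 1, 4) = 4
n1.1 (Nadia): min(9, 4) = 4
n1.2.1 (Omar): max(2, 6) = 6
n1.2.2 (Omar): max(-5, -8, -4) = -4
n1.2.3 (Omar): max(0, 2, -5) = 2
n1.2 (Nadia): min(6, -4, 2) = -4
n1 (Omar): max(4, -4) = 4
n2.1.1 (Omar): max(-6, 7, -3, 1) = 7
n2.1.2 (Omar): max(-4, 6, -9) = 6
n2.1.3 (Omar): max(-4, 2) = 2
n2.1 (Nadia): min(7, 6, 2) = 2
n2.2.1 (Omar): max(1, -1) = 1
n2.2.2 (Omar): max(-1, -2) = -1
n2.2 (Nadia): min(1, -1) = -1
n2 (Omar): max(2, -1) = 2
Nadia prefers the lower value; n1=4, n2=2. n2 is better since 2 < 4.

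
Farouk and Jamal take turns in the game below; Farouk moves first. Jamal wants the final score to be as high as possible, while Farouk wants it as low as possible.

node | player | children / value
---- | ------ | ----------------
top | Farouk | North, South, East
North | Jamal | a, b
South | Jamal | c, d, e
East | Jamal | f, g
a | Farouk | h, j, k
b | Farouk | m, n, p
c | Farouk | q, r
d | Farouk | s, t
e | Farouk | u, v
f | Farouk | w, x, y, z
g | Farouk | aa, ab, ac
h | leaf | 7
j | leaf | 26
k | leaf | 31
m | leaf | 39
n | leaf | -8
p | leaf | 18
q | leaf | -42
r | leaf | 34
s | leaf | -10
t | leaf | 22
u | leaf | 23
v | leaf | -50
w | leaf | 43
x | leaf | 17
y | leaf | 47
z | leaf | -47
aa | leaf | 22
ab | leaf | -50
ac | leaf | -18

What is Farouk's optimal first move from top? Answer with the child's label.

a (Farouk): min(7, 26, 31) = 7
b (Farouk): min(39, -8, 18) = -8
North (Jamal): max(7, -8) = 7
c (Farouk): min(-42, 34) = -42
d (Farouk): min(-10, 22) = -10
e (Farouk): min(23, -50) = -50
South (Jamal): max(-42, -10, -50) = -10
f (Farouk): min(43, 17, 47, -47) = -47
g (Farouk): min(22, -50, -18) = -50
East (Jamal): max(-47, -50) = -47
top (Farouk): min(7, -10, -47) = -47
Farouk at top wants the lowest of {North=7, South=-10, East=-47}, so chooses East.

East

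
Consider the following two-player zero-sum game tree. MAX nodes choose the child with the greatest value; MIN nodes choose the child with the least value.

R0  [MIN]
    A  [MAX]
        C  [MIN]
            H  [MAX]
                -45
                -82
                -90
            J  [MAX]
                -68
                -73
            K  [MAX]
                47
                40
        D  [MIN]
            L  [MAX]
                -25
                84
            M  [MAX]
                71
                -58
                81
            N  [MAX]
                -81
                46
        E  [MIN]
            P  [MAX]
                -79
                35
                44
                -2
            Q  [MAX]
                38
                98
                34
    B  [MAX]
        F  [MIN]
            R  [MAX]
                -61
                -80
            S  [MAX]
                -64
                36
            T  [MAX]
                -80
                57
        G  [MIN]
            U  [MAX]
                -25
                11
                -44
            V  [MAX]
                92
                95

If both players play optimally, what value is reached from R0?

H (MAX): max(-45, -82, -90) = -45
J (MAX): max(-68, -73) = -68
K (MAX): max(47, 40) = 47
C (MIN): min(-45, -68, 47) = -68
L (MAX): max(-25, 84) = 84
M (MAX): max(71, -58, 81) = 81
N (MAX): max(-81, 46) = 46
D (MIN): min(84, 81, 46) = 46
P (MAX): max(-79, 35, 44, -2) = 44
Q (MAX): max(38, 98, 34) = 98
E (MIN): min(44, 98) = 44
A (MAX): max(-68, 46, 44) = 46
R (MAX): max(-61, -80) = -61
S (MAX): max(-64, 36) = 36
T (MAX): max(-80, 57) = 57
F (MIN): min(-61, 36, 57) = -61
U (MAX): max(-25, 11, -44) = 11
V (MAX): max(92, 95) = 95
G (MIN): min(11, 95) = 11
B (MAX): max(-61, 11) = 11
R0 (MIN): min(46, 11) = 11

11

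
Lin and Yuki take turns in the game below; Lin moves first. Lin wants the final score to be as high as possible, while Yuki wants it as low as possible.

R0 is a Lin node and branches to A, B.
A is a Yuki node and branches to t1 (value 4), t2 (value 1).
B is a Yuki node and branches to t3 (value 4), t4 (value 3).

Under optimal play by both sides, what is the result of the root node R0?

3

A (Yuki): min(4, 1) = 1
B (Yuki): min(4, 3) = 3
R0 (Lin): max(1, 3) = 3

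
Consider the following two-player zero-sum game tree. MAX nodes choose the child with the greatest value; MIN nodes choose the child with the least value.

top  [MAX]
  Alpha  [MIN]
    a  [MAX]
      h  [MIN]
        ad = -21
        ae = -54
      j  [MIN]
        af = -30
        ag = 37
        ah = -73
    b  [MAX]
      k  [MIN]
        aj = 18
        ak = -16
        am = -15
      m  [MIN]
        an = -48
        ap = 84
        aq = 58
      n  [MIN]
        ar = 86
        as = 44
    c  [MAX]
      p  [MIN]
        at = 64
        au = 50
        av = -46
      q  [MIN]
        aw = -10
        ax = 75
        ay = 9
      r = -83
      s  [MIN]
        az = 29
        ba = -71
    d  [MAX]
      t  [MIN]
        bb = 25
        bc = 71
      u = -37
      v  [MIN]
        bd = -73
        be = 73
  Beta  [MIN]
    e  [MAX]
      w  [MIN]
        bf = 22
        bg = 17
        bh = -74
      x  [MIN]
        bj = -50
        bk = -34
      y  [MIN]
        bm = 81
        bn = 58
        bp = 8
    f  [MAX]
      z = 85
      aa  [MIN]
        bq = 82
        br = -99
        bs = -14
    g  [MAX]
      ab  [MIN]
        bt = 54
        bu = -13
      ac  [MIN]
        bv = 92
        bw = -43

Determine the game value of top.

-13

h (MIN): min(-21, -54) = -54
j (MIN): min(-30, 37, -73) = -73
a (MAX): max(-54, -73) = -54
k (MIN): min(18, -16, -15) = -16
m (MIN): min(-48, 84, 58) = -48
n (MIN): min(86, 44) = 44
b (MAX): max(-16, -48, 44) = 44
p (MIN): min(64, 50, -46) = -46
q (MIN): min(-10, 75, 9) = -10
s (MIN): min(29, -71) = -71
c (MAX): max(-46, -10, -83, -71) = -10
t (MIN): min(25, 71) = 25
v (MIN): min(-73, 73) = -73
d (MAX): max(25, -37, -73) = 25
Alpha (MIN): min(-54, 44, -10, 25) = -54
w (MIN): min(22, 17, -74) = -74
x (MIN): min(-50, -34) = -50
y (MIN): min(81, 58, 8) = 8
e (MAX): max(-74, -50, 8) = 8
aa (MIN): min(82, -99, -14) = -99
f (MAX): max(85, -99) = 85
ab (MIN): min(54, -13) = -13
ac (MIN): min(92, -43) = -43
g (MAX): max(-13, -43) = -13
Beta (MIN): min(8, 85, -13) = -13
top (MAX): max(-54, -13) = -13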